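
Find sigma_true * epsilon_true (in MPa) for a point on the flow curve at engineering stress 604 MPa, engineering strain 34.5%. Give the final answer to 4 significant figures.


sigma_true = sigma_eng * (1 + epsilon_eng)
sigma_true = 604 * (1 + 0.345) = 812.38 MPa
epsilon_true = ln(1 + epsilon_eng)
epsilon_true = ln(1 + 0.345) = 0.296394
sigma_true * epsilon_true = 812.38 * 0.296394 = 240.8 MPa


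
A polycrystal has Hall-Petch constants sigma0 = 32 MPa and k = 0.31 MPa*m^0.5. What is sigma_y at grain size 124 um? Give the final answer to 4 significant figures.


sigma_y = sigma0 + k / sqrt(d)
d = 124 um = 1.24e-04 m
sigma_y = 32 + 0.31 / sqrt(1.24e-04)
sigma_y = 59.84 MPa


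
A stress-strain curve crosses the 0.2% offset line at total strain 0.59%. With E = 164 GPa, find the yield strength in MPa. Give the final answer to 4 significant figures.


Offset strain = 0.002
Elastic strain at yield = total_strain - offset = 5.9e-03 - 0.002 = 3.9e-03
sigma_y = E * elastic_strain = 164000 * 3.9e-03
sigma_y = 639.6 MPa


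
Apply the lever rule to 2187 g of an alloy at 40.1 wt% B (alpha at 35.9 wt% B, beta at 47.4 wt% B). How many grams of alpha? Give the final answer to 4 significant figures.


f_alpha = (C_beta - C0) / (C_beta - C_alpha)
f_alpha = (47.4 - 40.1) / (47.4 - 35.9) = 0.634783
m_alpha = f_alpha * m_total = 0.634783 * 2187 = 1388 g


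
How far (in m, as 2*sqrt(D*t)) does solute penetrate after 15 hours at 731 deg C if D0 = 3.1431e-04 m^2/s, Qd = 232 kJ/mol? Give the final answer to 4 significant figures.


Step 1: D = D0 * exp(-Qd/(R*T))
T = 1004.15 K
D = 3.1431e-04 * exp(-232e3 / (8.314 * 1004.15)) = 2.68268e-16 m^2/s
Step 2: L = 2*sqrt(D*t)
t = 15 h = 54000 s
L = 2*sqrt(2.68268e-16 * 54000) = 7.612e-06 m


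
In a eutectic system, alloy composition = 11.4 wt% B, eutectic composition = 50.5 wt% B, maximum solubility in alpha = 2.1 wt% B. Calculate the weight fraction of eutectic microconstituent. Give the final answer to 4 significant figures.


f_primary = (C_e - C0) / (C_e - C_alpha_max)
f_primary = (50.5 - 11.4) / (50.5 - 2.1)
f_primary = 0.807851
f_eutectic = 1 - 0.807851 = 0.1921


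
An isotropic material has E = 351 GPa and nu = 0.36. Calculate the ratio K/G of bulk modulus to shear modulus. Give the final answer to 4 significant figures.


G = E / (2*(1+nu))
G = 351 / (2*(1+0.36)) = 129.044 GPa
K = E / (3*(1-2*nu))
K = 351 / (3*(1-2*0.36)) = 417.857 GPa
K/G = 417.857 / 129.044 = 3.238


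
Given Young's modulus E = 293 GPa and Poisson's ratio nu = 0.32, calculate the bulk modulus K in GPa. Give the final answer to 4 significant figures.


K = E / (3*(1-2*nu))
K = 293 / (3*(1-2*0.32))
K = 271.3 GPa


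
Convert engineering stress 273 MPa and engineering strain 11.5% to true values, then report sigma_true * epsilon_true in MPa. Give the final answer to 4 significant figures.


sigma_true = sigma_eng * (1 + epsilon_eng)
sigma_true = 273 * (1 + 0.115) = 304.395 MPa
epsilon_true = ln(1 + epsilon_eng)
epsilon_true = ln(1 + 0.115) = 0.108854
sigma_true * epsilon_true = 304.395 * 0.108854 = 33.13 MPa


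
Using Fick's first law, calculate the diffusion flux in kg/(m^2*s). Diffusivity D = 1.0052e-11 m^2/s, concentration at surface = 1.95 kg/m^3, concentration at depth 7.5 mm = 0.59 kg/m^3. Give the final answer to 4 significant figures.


J = -D * (dC/dx) = D * (C1 - C2) / dx
J = 1.0052e-11 * (1.95 - 0.59) / 7.5e-03
J = 1.823e-09 kg/(m^2*s)


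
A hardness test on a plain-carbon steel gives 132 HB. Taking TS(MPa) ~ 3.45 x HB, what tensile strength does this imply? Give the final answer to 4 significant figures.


TS (MPa) = 3.45 * HB
TS = 3.45 * 132
TS = 455.4 MPa


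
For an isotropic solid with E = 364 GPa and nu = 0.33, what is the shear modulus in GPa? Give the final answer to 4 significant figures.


G = E / (2*(1+nu))
G = 364 / (2*(1+0.33))
G = 136.8 GPa


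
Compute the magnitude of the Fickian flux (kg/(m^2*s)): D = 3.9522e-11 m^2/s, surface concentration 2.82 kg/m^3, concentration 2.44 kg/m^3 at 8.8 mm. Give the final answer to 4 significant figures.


J = -D * (dC/dx) = D * (C1 - C2) / dx
J = 3.9522e-11 * (2.82 - 2.44) / 8.8e-03
J = 1.707e-09 kg/(m^2*s)


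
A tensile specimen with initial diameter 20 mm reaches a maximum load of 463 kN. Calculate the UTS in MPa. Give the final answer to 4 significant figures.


A0 = pi*(d/2)^2 = pi*(20/2)^2 = 314.159 mm^2
UTS = F_max / A0 = 463*1000 / 314.159
UTS = 1474 MPa


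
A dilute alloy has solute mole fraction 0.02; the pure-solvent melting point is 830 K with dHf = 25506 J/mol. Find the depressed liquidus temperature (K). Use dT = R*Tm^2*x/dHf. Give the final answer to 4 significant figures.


dT = R*Tm^2*x / dHf
dT = 8.314 * 830^2 * 0.02 / 25506
dT = 4.49111 K
T_new = 830 - 4.49111 = 825.5 K


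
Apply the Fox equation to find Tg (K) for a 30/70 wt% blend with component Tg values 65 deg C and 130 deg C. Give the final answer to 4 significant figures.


1/Tg = w1/Tg1 + w2/Tg2 (in Kelvin)
Tg1 = 338.15 K, Tg2 = 403.15 K
1/Tg = 0.3/338.15 + 0.7/403.15
Tg = 381.2 K


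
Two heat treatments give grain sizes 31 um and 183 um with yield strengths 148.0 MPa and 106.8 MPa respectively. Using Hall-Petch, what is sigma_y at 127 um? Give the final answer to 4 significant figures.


sigma_y = sigma0 + k / sqrt(d)
1/sqrt(d1) = 1/sqrt(3.1e-05) = 179.605;  1/sqrt(d2) = 73.9221
k = (sigma1 - sigma2) / (1/sqrt(d1) - 1/sqrt(d2)) = (148.0 - 106.8) / (179.605 - 73.9221) = 0.389844 MPa*m^0.5
sigma0 = sigma1 - k/sqrt(d1) = 148.0 - 0.389844*179.605 = 77.9819 MPa
sigma_y(d3) = 77.9819 + 0.389844 / sqrt(1.27e-04) = 112.6 MPa


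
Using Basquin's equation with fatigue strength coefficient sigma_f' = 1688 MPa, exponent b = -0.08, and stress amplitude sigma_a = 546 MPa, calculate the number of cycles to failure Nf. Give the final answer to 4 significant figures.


sigma_a = sigma_f' * (2*Nf)^b
2*Nf = (sigma_a / sigma_f')^(1/b)
2*Nf = (546 / 1688)^(1/-0.08)
2*Nf = 1.34044e+06
Nf = 670200 cycles


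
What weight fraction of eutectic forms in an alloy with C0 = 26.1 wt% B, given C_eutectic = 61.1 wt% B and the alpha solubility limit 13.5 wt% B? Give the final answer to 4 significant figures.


f_primary = (C_e - C0) / (C_e - C_alpha_max)
f_primary = (61.1 - 26.1) / (61.1 - 13.5)
f_primary = 0.735294
f_eutectic = 1 - 0.735294 = 0.2647


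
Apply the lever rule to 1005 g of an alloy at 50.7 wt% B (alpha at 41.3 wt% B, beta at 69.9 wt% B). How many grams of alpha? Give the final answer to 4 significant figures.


f_alpha = (C_beta - C0) / (C_beta - C_alpha)
f_alpha = (69.9 - 50.7) / (69.9 - 41.3) = 0.671329
m_alpha = f_alpha * m_total = 0.671329 * 1005 = 674.7 g


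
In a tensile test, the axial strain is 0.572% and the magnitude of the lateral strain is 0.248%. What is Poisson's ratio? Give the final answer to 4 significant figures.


nu = -epsilon_lat / epsilon_axial
Lateral strain is contraction (negative), so using magnitudes:
nu = 0.248 / 0.572
nu = 0.4336


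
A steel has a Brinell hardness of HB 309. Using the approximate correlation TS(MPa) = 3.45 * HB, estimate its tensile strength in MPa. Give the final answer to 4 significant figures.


TS (MPa) = 3.45 * HB
TS = 3.45 * 309
TS = 1066 MPa


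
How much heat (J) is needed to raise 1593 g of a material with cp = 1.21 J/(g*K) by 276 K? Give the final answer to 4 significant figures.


Q = m * cp * dT
Q = 1593 * 1.21 * 276
Q = 532000 J


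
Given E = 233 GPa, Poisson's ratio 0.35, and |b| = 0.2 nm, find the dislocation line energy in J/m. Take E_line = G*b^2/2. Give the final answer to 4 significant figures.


Step 1: G = E / (2*(1+nu))
G = 233 / (2*(1+0.35)) = 86.2963 GPa = 8.62963e+10 Pa
Step 2: E_line = G*b^2/2
b = 0.2 nm = 2e-10 m
E_line = 0.5 * 8.62963e+10 * (2e-10)^2 = 1.726e-09 J/m


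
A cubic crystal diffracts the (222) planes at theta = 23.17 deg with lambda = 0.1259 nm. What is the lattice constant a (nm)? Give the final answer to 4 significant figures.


d = lambda / (2*sin(theta))
d = 0.1259 / (2*sin(23.17 deg))
d = 0.159991 nm
a = d * sqrt(h^2+k^2+l^2) = 0.159991 * sqrt(12)
a = 0.5542 nm


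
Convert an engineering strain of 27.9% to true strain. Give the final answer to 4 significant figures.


epsilon_true = ln(1 + epsilon_eng)
epsilon_true = ln(1 + 0.279)
epsilon_true = 0.2461


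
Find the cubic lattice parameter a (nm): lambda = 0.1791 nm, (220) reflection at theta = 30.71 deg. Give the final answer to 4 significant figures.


d = lambda / (2*sin(theta))
d = 0.1791 / (2*sin(30.71 deg))
d = 0.17535 nm
a = d * sqrt(h^2+k^2+l^2) = 0.17535 * sqrt(8)
a = 0.496 nm


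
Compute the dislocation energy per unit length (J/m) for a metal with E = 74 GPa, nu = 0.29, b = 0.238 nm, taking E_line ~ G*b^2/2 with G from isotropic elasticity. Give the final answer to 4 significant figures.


Step 1: G = E / (2*(1+nu))
G = 74 / (2*(1+0.29)) = 28.6822 GPa = 2.86822e+10 Pa
Step 2: E_line = G*b^2/2
b = 0.238 nm = 2.38e-10 m
E_line = 0.5 * 2.86822e+10 * (2.38e-10)^2 = 8.123e-10 J/m


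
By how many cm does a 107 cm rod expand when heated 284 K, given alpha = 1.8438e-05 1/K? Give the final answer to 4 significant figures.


dL = L0 * alpha * dT
dL = 107 * 1.8438e-05 * 284
dL = 0.5603 cm


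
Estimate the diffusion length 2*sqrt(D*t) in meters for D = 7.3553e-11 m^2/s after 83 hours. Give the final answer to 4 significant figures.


t = 83 hr = 298800 s
Diffusion length = 2*sqrt(D*t)
= 2*sqrt(7.3553e-11 * 298800)
= 9.376e-03 m


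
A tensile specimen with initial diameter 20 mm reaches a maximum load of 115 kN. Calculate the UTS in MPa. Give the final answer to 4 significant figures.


A0 = pi*(d/2)^2 = pi*(20/2)^2 = 314.159 mm^2
UTS = F_max / A0 = 115*1000 / 314.159
UTS = 366.1 MPa


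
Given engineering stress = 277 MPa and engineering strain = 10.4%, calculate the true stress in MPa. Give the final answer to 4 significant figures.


sigma_true = sigma_eng * (1 + epsilon_eng)
sigma_true = 277 * (1 + 0.104)
sigma_true = 305.8 MPa


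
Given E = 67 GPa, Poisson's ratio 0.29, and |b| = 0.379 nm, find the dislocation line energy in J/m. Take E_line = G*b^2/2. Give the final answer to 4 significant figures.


Step 1: G = E / (2*(1+nu))
G = 67 / (2*(1+0.29)) = 25.969 GPa = 2.5969e+10 Pa
Step 2: E_line = G*b^2/2
b = 0.379 nm = 3.79e-10 m
E_line = 0.5 * 2.5969e+10 * (3.79e-10)^2 = 1.865e-09 J/m


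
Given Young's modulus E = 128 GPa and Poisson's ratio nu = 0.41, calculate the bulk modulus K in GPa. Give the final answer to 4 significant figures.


K = E / (3*(1-2*nu))
K = 128 / (3*(1-2*0.41))
K = 237 GPa


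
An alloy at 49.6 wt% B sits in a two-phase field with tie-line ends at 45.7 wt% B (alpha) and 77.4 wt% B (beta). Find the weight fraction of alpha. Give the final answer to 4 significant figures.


f_alpha = (C_beta - C0) / (C_beta - C_alpha)
f_alpha = (77.4 - 49.6) / (77.4 - 45.7)
f_alpha = 0.877


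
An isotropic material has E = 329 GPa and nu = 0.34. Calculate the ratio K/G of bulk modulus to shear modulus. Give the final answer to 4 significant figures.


G = E / (2*(1+nu))
G = 329 / (2*(1+0.34)) = 122.761 GPa
K = E / (3*(1-2*nu))
K = 329 / (3*(1-2*0.34)) = 342.708 GPa
K/G = 342.708 / 122.761 = 2.792


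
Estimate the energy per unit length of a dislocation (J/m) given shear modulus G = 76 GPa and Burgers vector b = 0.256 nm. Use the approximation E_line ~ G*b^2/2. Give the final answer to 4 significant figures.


E = G*b^2/2
b = 0.256 nm = 2.56e-10 m
G = 76 GPa = 7.6e+10 Pa
E = 0.5 * 7.6e+10 * (2.56e-10)^2
E = 2.49e-09 J/m


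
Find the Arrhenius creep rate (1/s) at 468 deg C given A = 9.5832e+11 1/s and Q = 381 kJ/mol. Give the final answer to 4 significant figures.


rate = A * exp(-Q / (R*T))
T = 468 + 273.15 = 741.15 K
rate = 9.5832e+11 * exp(-381e3 / (8.314 * 741.15))
rate = 1.344e-15 1/s


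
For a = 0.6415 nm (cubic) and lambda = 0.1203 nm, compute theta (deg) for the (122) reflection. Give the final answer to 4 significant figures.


d = a / sqrt(h^2+k^2+l^2)
d = 0.6415 / sqrt(9) = 0.213833 nm
lambda = 2*d*sin(theta)  =>  sin(theta) = lambda / (2*d)
sin(theta) = 0.1203 / (2 * 0.213833) = 0.281294
theta = 16.34 deg


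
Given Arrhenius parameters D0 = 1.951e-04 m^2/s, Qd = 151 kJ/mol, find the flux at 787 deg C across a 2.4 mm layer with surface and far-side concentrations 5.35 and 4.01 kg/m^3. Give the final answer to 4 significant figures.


Step 1: D = D0 * exp(-Qd/(R*T))
T = 787 + 273.15 = 1060.15 K
D = 1.951e-04 * exp(-151e3 / (8.314 * 1060.15)) = 7.08058e-12 m^2/s
Step 2: J = D * (C1 - C2) / dx
J = 7.08058e-12 * (5.35 - 4.01) / 2.4e-03
J = 3.953e-09 kg/(m^2*s)


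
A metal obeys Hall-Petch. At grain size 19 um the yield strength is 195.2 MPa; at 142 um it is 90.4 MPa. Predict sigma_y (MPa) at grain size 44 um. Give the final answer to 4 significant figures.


sigma_y = sigma0 + k / sqrt(d)
1/sqrt(d1) = 1/sqrt(1.9e-05) = 229.416;  1/sqrt(d2) = 83.9181
k = (sigma1 - sigma2) / (1/sqrt(d1) - 1/sqrt(d2)) = (195.2 - 90.4) / (229.416 - 83.9181) = 0.720287 MPa*m^0.5
sigma0 = sigma1 - k/sqrt(d1) = 195.2 - 0.720287*229.416 = 29.9549 MPa
sigma_y(d3) = 29.9549 + 0.720287 / sqrt(4.4e-05) = 138.5 MPa


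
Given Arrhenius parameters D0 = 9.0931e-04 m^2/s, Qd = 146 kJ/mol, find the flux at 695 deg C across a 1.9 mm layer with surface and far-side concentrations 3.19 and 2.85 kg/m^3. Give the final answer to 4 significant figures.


Step 1: D = D0 * exp(-Qd/(R*T))
T = 695 + 273.15 = 968.15 K
D = 9.0931e-04 * exp(-146e3 / (8.314 * 968.15)) = 1.20582e-11 m^2/s
Step 2: J = D * (C1 - C2) / dx
J = 1.20582e-11 * (3.19 - 2.85) / 1.9e-03
J = 2.158e-09 kg/(m^2*s)


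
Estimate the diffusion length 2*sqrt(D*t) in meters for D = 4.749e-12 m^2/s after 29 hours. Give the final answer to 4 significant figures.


t = 29 hr = 104400 s
Diffusion length = 2*sqrt(D*t)
= 2*sqrt(4.749e-12 * 104400)
= 1.408e-03 m


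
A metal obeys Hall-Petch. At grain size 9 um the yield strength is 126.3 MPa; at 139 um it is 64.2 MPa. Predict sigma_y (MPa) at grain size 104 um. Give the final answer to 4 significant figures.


sigma_y = sigma0 + k / sqrt(d)
1/sqrt(d1) = 1/sqrt(9e-06) = 333.333;  1/sqrt(d2) = 84.8189
k = (sigma1 - sigma2) / (1/sqrt(d1) - 1/sqrt(d2)) = (126.3 - 64.2) / (333.333 - 84.8189) = 0.249885 MPa*m^0.5
sigma0 = sigma1 - k/sqrt(d1) = 126.3 - 0.249885*333.333 = 43.005 MPa
sigma_y(d3) = 43.005 + 0.249885 / sqrt(1.04e-04) = 67.51 MPa


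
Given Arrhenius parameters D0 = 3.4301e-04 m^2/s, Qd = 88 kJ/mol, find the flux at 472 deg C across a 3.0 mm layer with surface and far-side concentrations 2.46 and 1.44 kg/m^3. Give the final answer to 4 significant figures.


Step 1: D = D0 * exp(-Qd/(R*T))
T = 472 + 273.15 = 745.15 K
D = 3.4301e-04 * exp(-88e3 / (8.314 * 745.15)) = 2.32449e-10 m^2/s
Step 2: J = D * (C1 - C2) / dx
J = 2.32449e-10 * (2.46 - 1.44) / 3e-03
J = 7.903e-08 kg/(m^2*s)


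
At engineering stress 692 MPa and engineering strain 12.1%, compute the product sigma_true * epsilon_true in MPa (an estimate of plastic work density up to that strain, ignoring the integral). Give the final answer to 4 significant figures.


sigma_true = sigma_eng * (1 + epsilon_eng)
sigma_true = 692 * (1 + 0.121) = 775.732 MPa
epsilon_true = ln(1 + epsilon_eng)
epsilon_true = ln(1 + 0.121) = 0.114221
sigma_true * epsilon_true = 775.732 * 0.114221 = 88.6 MPa


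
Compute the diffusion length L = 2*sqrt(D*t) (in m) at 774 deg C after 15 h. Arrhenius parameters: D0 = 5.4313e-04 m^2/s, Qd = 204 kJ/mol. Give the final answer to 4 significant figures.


Step 1: D = D0 * exp(-Qd/(R*T))
T = 1047.15 K
D = 5.4313e-04 * exp(-204e3 / (8.314 * 1047.15)) = 3.61802e-14 m^2/s
Step 2: L = 2*sqrt(D*t)
t = 15 h = 54000 s
L = 2*sqrt(3.61802e-14 * 54000) = 8.84e-05 m


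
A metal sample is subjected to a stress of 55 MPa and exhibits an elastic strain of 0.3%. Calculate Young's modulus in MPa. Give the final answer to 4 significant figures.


E = sigma / epsilon
epsilon = 0.3% = 3e-03
E = 55 / 3e-03
E = 18330 MPa


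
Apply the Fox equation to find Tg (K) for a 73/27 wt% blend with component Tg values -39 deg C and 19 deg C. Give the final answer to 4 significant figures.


1/Tg = w1/Tg1 + w2/Tg2 (in Kelvin)
Tg1 = 234.15 K, Tg2 = 292.15 K
1/Tg = 0.73/234.15 + 0.27/292.15
Tg = 247.4 K


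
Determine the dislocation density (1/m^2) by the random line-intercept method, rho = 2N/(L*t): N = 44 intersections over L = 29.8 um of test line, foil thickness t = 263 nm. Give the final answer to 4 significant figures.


rho = 2N / (L * t)
L = 29.8 um = 2.98e-05 m, t = 263 nm = 2.63e-07 m
rho = 2 * 44 / (2.98e-05 * 2.63e-07)
rho = 1.123e+13 1/m^2


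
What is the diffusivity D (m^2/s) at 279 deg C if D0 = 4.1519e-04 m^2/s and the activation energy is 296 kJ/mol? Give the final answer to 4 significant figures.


D = D0 * exp(-Qd / (R*T))
T = 552.15 K
D = 4.1519e-04 * exp(-296e3 / (8.314 * 552.15))
D = 4.121e-32 m^2/s


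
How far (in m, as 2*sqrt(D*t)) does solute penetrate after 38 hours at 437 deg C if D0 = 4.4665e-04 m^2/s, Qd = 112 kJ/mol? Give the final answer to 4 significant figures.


Step 1: D = D0 * exp(-Qd/(R*T))
T = 710.15 K
D = 4.4665e-04 * exp(-112e3 / (8.314 * 710.15)) = 2.57976e-12 m^2/s
Step 2: L = 2*sqrt(D*t)
t = 38 h = 136800 s
L = 2*sqrt(2.57976e-12 * 136800) = 1.188e-03 m


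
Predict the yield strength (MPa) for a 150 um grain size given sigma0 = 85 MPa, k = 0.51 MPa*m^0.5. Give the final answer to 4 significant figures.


sigma_y = sigma0 + k / sqrt(d)
d = 150 um = 1.5e-04 m
sigma_y = 85 + 0.51 / sqrt(1.5e-04)
sigma_y = 126.6 MPa


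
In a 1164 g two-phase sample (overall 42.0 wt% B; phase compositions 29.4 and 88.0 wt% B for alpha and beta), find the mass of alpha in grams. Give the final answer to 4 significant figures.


f_alpha = (C_beta - C0) / (C_beta - C_alpha)
f_alpha = (88.0 - 42.0) / (88.0 - 29.4) = 0.784983
m_alpha = f_alpha * m_total = 0.784983 * 1164 = 913.7 g


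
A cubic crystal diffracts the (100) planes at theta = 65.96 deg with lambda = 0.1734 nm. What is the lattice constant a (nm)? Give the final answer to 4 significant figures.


d = lambda / (2*sin(theta))
d = 0.1734 / (2*sin(65.96 deg))
d = 0.0949345 nm
a = d * sqrt(h^2+k^2+l^2) = 0.0949345 * sqrt(1)
a = 0.09493 nm


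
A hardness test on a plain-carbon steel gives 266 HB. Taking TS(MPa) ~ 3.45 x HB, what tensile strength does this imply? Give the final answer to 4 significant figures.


TS (MPa) = 3.45 * HB
TS = 3.45 * 266
TS = 917.7 MPa


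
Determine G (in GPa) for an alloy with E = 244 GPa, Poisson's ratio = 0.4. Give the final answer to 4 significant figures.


G = E / (2*(1+nu))
G = 244 / (2*(1+0.4))
G = 87.14 GPa


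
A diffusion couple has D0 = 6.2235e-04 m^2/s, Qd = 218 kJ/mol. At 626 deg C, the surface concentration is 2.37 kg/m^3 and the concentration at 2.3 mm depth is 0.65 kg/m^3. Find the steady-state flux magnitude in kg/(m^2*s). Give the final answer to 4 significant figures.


Step 1: D = D0 * exp(-Qd/(R*T))
T = 626 + 273.15 = 899.15 K
D = 6.2235e-04 * exp(-218e3 / (8.314 * 899.15)) = 1.34656e-16 m^2/s
Step 2: J = D * (C1 - C2) / dx
J = 1.34656e-16 * (2.37 - 0.65) / 2.3e-03
J = 1.007e-13 kg/(m^2*s)


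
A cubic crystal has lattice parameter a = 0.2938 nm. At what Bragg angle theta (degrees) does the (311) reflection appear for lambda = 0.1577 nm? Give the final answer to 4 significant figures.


d = a / sqrt(h^2+k^2+l^2)
d = 0.2938 / sqrt(11) = 0.088584 nm
lambda = 2*d*sin(theta)  =>  sin(theta) = lambda / (2*d)
sin(theta) = 0.1577 / (2 * 0.088584) = 0.890115
theta = 62.89 deg


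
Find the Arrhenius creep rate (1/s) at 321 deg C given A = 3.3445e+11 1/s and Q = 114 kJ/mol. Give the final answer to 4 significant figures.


rate = A * exp(-Q / (R*T))
T = 321 + 273.15 = 594.15 K
rate = 3.3445e+11 * exp(-114e3 / (8.314 * 594.15))
rate = 31.74 1/s


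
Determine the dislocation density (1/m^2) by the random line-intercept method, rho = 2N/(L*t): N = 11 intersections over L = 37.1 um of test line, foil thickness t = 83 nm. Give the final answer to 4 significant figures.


rho = 2N / (L * t)
L = 37.1 um = 3.71e-05 m, t = 83 nm = 8.3e-08 m
rho = 2 * 11 / (3.71e-05 * 8.3e-08)
rho = 7.144e+12 1/m^2


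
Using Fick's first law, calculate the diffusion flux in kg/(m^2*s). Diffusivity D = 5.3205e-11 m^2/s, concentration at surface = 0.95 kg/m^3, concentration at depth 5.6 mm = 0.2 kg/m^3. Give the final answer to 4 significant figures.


J = -D * (dC/dx) = D * (C1 - C2) / dx
J = 5.3205e-11 * (0.95 - 0.2) / 5.6e-03
J = 7.126e-09 kg/(m^2*s)


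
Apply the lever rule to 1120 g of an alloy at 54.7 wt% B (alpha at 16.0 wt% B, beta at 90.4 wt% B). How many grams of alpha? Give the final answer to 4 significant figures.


f_alpha = (C_beta - C0) / (C_beta - C_alpha)
f_alpha = (90.4 - 54.7) / (90.4 - 16.0) = 0.479839
m_alpha = f_alpha * m_total = 0.479839 * 1120 = 537.4 g


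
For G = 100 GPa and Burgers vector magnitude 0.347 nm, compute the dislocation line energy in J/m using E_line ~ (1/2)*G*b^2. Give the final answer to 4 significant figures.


E = G*b^2/2
b = 0.347 nm = 3.47e-10 m
G = 100 GPa = 1e+11 Pa
E = 0.5 * 1e+11 * (3.47e-10)^2
E = 6.02e-09 J/m


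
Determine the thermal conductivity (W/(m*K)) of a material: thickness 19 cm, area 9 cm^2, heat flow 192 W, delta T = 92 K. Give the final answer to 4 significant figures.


k = Q*L / (A*dT)
L = 0.19 m, A = 9e-04 m^2
k = 192 * 0.19 / (9e-04 * 92)
k = 440.6 W/(m*K)


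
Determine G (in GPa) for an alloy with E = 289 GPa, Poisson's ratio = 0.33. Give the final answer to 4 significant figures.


G = E / (2*(1+nu))
G = 289 / (2*(1+0.33))
G = 108.6 GPa


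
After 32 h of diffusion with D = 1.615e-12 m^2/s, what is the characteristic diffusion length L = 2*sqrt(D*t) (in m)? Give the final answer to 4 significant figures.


t = 32 hr = 115200 s
Diffusion length = 2*sqrt(D*t)
= 2*sqrt(1.615e-12 * 115200)
= 8.627e-04 m


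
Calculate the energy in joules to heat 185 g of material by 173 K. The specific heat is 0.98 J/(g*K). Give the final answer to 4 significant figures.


Q = m * cp * dT
Q = 185 * 0.98 * 173
Q = 31360 J


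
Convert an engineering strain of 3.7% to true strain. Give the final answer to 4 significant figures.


epsilon_true = ln(1 + epsilon_eng)
epsilon_true = ln(1 + 0.037)
epsilon_true = 0.03633


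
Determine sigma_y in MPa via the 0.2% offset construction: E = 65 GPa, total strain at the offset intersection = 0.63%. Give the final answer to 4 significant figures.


Offset strain = 0.002
Elastic strain at yield = total_strain - offset = 6.3e-03 - 0.002 = 4.3e-03
sigma_y = E * elastic_strain = 65000 * 4.3e-03
sigma_y = 279.5 MPa


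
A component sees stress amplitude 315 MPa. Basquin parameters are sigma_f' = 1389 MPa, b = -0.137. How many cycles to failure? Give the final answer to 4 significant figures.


sigma_a = sigma_f' * (2*Nf)^b
2*Nf = (sigma_a / sigma_f')^(1/b)
2*Nf = (315 / 1389)^(1/-0.137)
2*Nf = 50534.6
Nf = 25270 cycles


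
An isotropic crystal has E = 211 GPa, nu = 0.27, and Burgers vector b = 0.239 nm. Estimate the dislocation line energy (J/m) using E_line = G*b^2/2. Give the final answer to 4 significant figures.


Step 1: G = E / (2*(1+nu))
G = 211 / (2*(1+0.27)) = 83.0709 GPa = 8.30709e+10 Pa
Step 2: E_line = G*b^2/2
b = 0.239 nm = 2.39e-10 m
E_line = 0.5 * 8.30709e+10 * (2.39e-10)^2 = 2.373e-09 J/m


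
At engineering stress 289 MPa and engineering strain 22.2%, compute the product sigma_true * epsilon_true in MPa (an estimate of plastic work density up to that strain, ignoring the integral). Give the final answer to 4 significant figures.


sigma_true = sigma_eng * (1 + epsilon_eng)
sigma_true = 289 * (1 + 0.222) = 353.158 MPa
epsilon_true = ln(1 + epsilon_eng)
epsilon_true = ln(1 + 0.222) = 0.200489
sigma_true * epsilon_true = 353.158 * 0.200489 = 70.8 MPa


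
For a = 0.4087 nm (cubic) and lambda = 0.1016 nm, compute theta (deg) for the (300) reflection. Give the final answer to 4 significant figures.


d = a / sqrt(h^2+k^2+l^2)
d = 0.4087 / sqrt(9) = 0.136233 nm
lambda = 2*d*sin(theta)  =>  sin(theta) = lambda / (2*d)
sin(theta) = 0.1016 / (2 * 0.136233) = 0.37289
theta = 21.89 deg


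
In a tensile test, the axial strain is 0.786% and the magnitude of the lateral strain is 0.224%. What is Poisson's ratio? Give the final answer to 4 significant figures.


nu = -epsilon_lat / epsilon_axial
Lateral strain is contraction (negative), so using magnitudes:
nu = 0.224 / 0.786
nu = 0.285


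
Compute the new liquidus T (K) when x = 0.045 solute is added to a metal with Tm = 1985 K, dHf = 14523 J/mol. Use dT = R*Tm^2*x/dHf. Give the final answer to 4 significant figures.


dT = R*Tm^2*x / dHf
dT = 8.314 * 1985^2 * 0.045 / 14523
dT = 101.505 K
T_new = 1985 - 101.505 = 1883 K


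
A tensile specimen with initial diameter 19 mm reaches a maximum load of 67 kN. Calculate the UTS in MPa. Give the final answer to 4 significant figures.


A0 = pi*(d/2)^2 = pi*(19/2)^2 = 283.529 mm^2
UTS = F_max / A0 = 67*1000 / 283.529
UTS = 236.3 MPa


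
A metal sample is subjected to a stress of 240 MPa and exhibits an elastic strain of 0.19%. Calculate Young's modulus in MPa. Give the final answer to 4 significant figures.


E = sigma / epsilon
epsilon = 0.19% = 1.9e-03
E = 240 / 1.9e-03
E = 126300 MPa


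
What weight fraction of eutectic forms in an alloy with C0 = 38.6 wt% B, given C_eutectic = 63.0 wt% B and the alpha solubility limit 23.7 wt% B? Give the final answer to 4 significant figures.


f_primary = (C_e - C0) / (C_e - C_alpha_max)
f_primary = (63.0 - 38.6) / (63.0 - 23.7)
f_primary = 0.620865
f_eutectic = 1 - 0.620865 = 0.3791


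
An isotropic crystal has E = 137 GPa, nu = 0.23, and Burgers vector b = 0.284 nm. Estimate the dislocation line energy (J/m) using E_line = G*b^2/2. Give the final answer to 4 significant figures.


Step 1: G = E / (2*(1+nu))
G = 137 / (2*(1+0.23)) = 55.6911 GPa = 5.56911e+10 Pa
Step 2: E_line = G*b^2/2
b = 0.284 nm = 2.84e-10 m
E_line = 0.5 * 5.56911e+10 * (2.84e-10)^2 = 2.246e-09 J/m


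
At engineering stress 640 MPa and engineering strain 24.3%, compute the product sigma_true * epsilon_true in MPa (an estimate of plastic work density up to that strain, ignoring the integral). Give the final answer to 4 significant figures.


sigma_true = sigma_eng * (1 + epsilon_eng)
sigma_true = 640 * (1 + 0.243) = 795.52 MPa
epsilon_true = ln(1 + epsilon_eng)
epsilon_true = ln(1 + 0.243) = 0.217528
sigma_true * epsilon_true = 795.52 * 0.217528 = 173 MPa


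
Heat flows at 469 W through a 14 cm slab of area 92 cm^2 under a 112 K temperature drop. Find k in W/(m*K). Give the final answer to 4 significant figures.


k = Q*L / (A*dT)
L = 0.14 m, A = 9.2e-03 m^2
k = 469 * 0.14 / (9.2e-03 * 112)
k = 63.72 W/(m*K)


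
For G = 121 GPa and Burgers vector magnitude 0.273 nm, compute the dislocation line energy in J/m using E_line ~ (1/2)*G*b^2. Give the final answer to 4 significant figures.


E = G*b^2/2
b = 0.273 nm = 2.73e-10 m
G = 121 GPa = 1.21e+11 Pa
E = 0.5 * 1.21e+11 * (2.73e-10)^2
E = 4.509e-09 J/m


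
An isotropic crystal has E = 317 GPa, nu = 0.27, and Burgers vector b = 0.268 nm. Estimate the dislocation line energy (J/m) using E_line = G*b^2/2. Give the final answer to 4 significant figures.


Step 1: G = E / (2*(1+nu))
G = 317 / (2*(1+0.27)) = 124.803 GPa = 1.24803e+11 Pa
Step 2: E_line = G*b^2/2
b = 0.268 nm = 2.68e-10 m
E_line = 0.5 * 1.24803e+11 * (2.68e-10)^2 = 4.482e-09 J/m


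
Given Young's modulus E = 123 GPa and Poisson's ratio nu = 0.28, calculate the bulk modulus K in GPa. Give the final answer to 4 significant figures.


K = E / (3*(1-2*nu))
K = 123 / (3*(1-2*0.28))
K = 93.18 GPa


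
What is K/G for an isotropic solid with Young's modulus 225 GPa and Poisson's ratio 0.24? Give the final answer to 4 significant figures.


G = E / (2*(1+nu))
G = 225 / (2*(1+0.24)) = 90.7258 GPa
K = E / (3*(1-2*nu))
K = 225 / (3*(1-2*0.24)) = 144.231 GPa
K/G = 144.231 / 90.7258 = 1.59


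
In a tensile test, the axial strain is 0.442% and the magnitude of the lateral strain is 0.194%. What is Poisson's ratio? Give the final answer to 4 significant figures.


nu = -epsilon_lat / epsilon_axial
Lateral strain is contraction (negative), so using magnitudes:
nu = 0.194 / 0.442
nu = 0.4389


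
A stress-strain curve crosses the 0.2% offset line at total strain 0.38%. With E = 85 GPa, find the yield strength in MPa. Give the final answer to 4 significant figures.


Offset strain = 0.002
Elastic strain at yield = total_strain - offset = 3.8e-03 - 0.002 = 1.8e-03
sigma_y = E * elastic_strain = 85000 * 1.8e-03
sigma_y = 153 MPa


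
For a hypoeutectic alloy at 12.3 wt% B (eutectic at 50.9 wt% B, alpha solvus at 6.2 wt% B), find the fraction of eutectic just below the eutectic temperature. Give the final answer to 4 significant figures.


f_primary = (C_e - C0) / (C_e - C_alpha_max)
f_primary = (50.9 - 12.3) / (50.9 - 6.2)
f_primary = 0.863535
f_eutectic = 1 - 0.863535 = 0.1365


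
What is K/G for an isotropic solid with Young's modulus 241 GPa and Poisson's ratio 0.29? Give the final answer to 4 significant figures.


G = E / (2*(1+nu))
G = 241 / (2*(1+0.29)) = 93.4109 GPa
K = E / (3*(1-2*nu))
K = 241 / (3*(1-2*0.29)) = 191.27 GPa
K/G = 191.27 / 93.4109 = 2.048


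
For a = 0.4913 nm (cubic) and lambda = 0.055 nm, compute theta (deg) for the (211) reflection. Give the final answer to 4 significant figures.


d = a / sqrt(h^2+k^2+l^2)
d = 0.4913 / sqrt(6) = 0.200572 nm
lambda = 2*d*sin(theta)  =>  sin(theta) = lambda / (2*d)
sin(theta) = 0.055 / (2 * 0.200572) = 0.137108
theta = 7.881 deg


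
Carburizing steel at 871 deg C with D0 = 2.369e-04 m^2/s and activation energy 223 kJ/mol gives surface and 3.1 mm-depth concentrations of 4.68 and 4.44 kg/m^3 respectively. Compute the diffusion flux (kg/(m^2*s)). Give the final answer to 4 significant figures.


Step 1: D = D0 * exp(-Qd/(R*T))
T = 871 + 273.15 = 1144.15 K
D = 2.369e-04 * exp(-223e3 / (8.314 * 1144.15)) = 1.5611e-14 m^2/s
Step 2: J = D * (C1 - C2) / dx
J = 1.5611e-14 * (4.68 - 4.44) / 3.1e-03
J = 1.209e-12 kg/(m^2*s)


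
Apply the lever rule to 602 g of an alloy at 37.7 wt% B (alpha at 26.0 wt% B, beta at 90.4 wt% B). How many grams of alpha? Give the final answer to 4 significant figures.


f_alpha = (C_beta - C0) / (C_beta - C_alpha)
f_alpha = (90.4 - 37.7) / (90.4 - 26.0) = 0.818323
m_alpha = f_alpha * m_total = 0.818323 * 602 = 492.6 g


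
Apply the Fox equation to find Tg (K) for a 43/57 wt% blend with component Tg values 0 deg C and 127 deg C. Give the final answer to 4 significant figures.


1/Tg = w1/Tg1 + w2/Tg2 (in Kelvin)
Tg1 = 273.15 K, Tg2 = 400.15 K
1/Tg = 0.43/273.15 + 0.57/400.15
Tg = 333.5 K


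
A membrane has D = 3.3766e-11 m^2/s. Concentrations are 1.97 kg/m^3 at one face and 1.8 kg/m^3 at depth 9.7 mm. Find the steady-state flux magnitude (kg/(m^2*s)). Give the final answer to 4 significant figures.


J = -D * (dC/dx) = D * (C1 - C2) / dx
J = 3.3766e-11 * (1.97 - 1.8) / 9.7e-03
J = 5.918e-10 kg/(m^2*s)


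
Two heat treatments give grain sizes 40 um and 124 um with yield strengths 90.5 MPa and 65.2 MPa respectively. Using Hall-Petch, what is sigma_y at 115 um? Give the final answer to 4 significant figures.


sigma_y = sigma0 + k / sqrt(d)
1/sqrt(d1) = 1/sqrt(4e-05) = 158.114;  1/sqrt(d2) = 89.8027
k = (sigma1 - sigma2) / (1/sqrt(d1) - 1/sqrt(d2)) = (90.5 - 65.2) / (158.114 - 89.8027) = 0.370364 MPa*m^0.5
sigma0 = sigma1 - k/sqrt(d1) = 90.5 - 0.370364*158.114 = 31.9404 MPa
sigma_y(d3) = 31.9404 + 0.370364 / sqrt(1.15e-04) = 66.48 MPa


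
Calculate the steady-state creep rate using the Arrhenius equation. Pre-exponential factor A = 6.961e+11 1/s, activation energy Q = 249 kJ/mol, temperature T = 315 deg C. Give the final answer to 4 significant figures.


rate = A * exp(-Q / (R*T))
T = 315 + 273.15 = 588.15 K
rate = 6.961e+11 * exp(-249e3 / (8.314 * 588.15))
rate = 5.342e-11 1/s


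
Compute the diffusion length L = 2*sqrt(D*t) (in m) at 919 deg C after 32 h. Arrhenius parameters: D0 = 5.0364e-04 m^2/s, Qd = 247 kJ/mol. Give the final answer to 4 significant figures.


Step 1: D = D0 * exp(-Qd/(R*T))
T = 1192.15 K
D = 5.0364e-04 * exp(-247e3 / (8.314 * 1192.15)) = 7.5736e-15 m^2/s
Step 2: L = 2*sqrt(D*t)
t = 32 h = 115200 s
L = 2*sqrt(7.5736e-15 * 115200) = 5.908e-05 m


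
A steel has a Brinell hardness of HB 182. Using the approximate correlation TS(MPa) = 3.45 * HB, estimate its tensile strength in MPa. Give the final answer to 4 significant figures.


TS (MPa) = 3.45 * HB
TS = 3.45 * 182
TS = 627.9 MPa


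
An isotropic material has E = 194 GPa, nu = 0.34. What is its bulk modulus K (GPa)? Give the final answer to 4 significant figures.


K = E / (3*(1-2*nu))
K = 194 / (3*(1-2*0.34))
K = 202.1 GPa


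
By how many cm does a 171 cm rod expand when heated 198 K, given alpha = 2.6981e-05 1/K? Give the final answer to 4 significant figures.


dL = L0 * alpha * dT
dL = 171 * 2.6981e-05 * 198
dL = 0.9135 cm


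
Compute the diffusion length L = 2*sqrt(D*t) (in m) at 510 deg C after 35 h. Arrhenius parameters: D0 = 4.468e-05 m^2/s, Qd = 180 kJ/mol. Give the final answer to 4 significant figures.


Step 1: D = D0 * exp(-Qd/(R*T))
T = 783.15 K
D = 4.468e-05 * exp(-180e3 / (8.314 * 783.15)) = 4.40571e-17 m^2/s
Step 2: L = 2*sqrt(D*t)
t = 35 h = 126000 s
L = 2*sqrt(4.40571e-17 * 126000) = 4.712e-06 m


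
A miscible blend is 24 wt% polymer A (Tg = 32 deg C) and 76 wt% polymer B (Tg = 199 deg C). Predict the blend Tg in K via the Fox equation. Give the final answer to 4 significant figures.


1/Tg = w1/Tg1 + w2/Tg2 (in Kelvin)
Tg1 = 305.15 K, Tg2 = 472.15 K
1/Tg = 0.24/305.15 + 0.76/472.15
Tg = 417.3 K


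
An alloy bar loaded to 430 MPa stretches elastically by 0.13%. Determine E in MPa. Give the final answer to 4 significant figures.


E = sigma / epsilon
epsilon = 0.13% = 1.3e-03
E = 430 / 1.3e-03
E = 330800 MPa


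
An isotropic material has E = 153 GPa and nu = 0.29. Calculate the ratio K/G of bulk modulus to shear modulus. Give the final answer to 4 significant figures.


G = E / (2*(1+nu))
G = 153 / (2*(1+0.29)) = 59.3023 GPa
K = E / (3*(1-2*nu))
K = 153 / (3*(1-2*0.29)) = 121.429 GPa
K/G = 121.429 / 59.3023 = 2.048


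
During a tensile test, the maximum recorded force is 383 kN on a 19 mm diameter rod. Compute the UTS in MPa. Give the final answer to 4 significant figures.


A0 = pi*(d/2)^2 = pi*(19/2)^2 = 283.529 mm^2
UTS = F_max / A0 = 383*1000 / 283.529
UTS = 1351 MPa


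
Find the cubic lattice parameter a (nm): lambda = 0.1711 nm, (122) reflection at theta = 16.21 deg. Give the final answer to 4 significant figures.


d = lambda / (2*sin(theta))
d = 0.1711 / (2*sin(16.21 deg))
d = 0.306457 nm
a = d * sqrt(h^2+k^2+l^2) = 0.306457 * sqrt(9)
a = 0.9194 nm


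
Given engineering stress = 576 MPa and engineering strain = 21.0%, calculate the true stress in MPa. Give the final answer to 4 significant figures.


sigma_true = sigma_eng * (1 + epsilon_eng)
sigma_true = 576 * (1 + 0.21)
sigma_true = 697 MPa


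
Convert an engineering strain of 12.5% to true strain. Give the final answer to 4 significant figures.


epsilon_true = ln(1 + epsilon_eng)
epsilon_true = ln(1 + 0.125)
epsilon_true = 0.1178


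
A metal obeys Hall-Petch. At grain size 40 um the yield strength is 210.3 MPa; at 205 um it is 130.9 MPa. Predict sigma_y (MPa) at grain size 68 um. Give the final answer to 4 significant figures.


sigma_y = sigma0 + k / sqrt(d)
1/sqrt(d1) = 1/sqrt(4e-05) = 158.114;  1/sqrt(d2) = 69.843
k = (sigma1 - sigma2) / (1/sqrt(d1) - 1/sqrt(d2)) = (210.3 - 130.9) / (158.114 - 69.843) = 0.899504 MPa*m^0.5
sigma0 = sigma1 - k/sqrt(d1) = 210.3 - 0.899504*158.114 = 68.0759 MPa
sigma_y(d3) = 68.0759 + 0.899504 / sqrt(6.8e-05) = 177.2 MPa


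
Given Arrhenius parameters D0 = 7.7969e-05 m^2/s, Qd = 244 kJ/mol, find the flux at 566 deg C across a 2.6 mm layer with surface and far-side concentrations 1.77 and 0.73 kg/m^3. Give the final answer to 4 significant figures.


Step 1: D = D0 * exp(-Qd/(R*T))
T = 566 + 273.15 = 839.15 K
D = 7.7969e-05 * exp(-244e3 / (8.314 * 839.15)) = 5.0476e-20 m^2/s
Step 2: J = D * (C1 - C2) / dx
J = 5.0476e-20 * (1.77 - 0.73) / 2.6e-03
J = 2.019e-17 kg/(m^2*s)


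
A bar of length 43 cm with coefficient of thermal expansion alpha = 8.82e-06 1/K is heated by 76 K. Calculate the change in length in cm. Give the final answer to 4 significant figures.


dL = L0 * alpha * dT
dL = 43 * 8.82e-06 * 76
dL = 0.02882 cm


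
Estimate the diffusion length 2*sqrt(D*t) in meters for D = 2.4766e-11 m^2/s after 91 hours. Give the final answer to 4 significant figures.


t = 91 hr = 327600 s
Diffusion length = 2*sqrt(D*t)
= 2*sqrt(2.4766e-11 * 327600)
= 5.697e-03 m


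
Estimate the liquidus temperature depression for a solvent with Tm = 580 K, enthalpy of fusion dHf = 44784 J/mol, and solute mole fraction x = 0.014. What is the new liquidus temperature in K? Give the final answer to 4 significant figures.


dT = R*Tm^2*x / dHf
dT = 8.314 * 580^2 * 0.014 / 44784
dT = 0.874322 K
T_new = 580 - 0.874322 = 579.1 K


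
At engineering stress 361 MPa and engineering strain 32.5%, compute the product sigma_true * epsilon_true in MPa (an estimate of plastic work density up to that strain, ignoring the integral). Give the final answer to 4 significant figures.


sigma_true = sigma_eng * (1 + epsilon_eng)
sigma_true = 361 * (1 + 0.325) = 478.325 MPa
epsilon_true = ln(1 + epsilon_eng)
epsilon_true = ln(1 + 0.325) = 0.281412
sigma_true * epsilon_true = 478.325 * 0.281412 = 134.6 MPa


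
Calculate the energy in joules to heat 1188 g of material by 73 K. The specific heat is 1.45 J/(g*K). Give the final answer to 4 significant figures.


Q = m * cp * dT
Q = 1188 * 1.45 * 73
Q = 125700 J


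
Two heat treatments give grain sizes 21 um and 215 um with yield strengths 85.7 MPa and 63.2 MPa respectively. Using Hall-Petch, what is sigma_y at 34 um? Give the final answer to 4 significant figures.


sigma_y = sigma0 + k / sqrt(d)
1/sqrt(d1) = 1/sqrt(2.1e-05) = 218.218;  1/sqrt(d2) = 68.1994
k = (sigma1 - sigma2) / (1/sqrt(d1) - 1/sqrt(d2)) = (85.7 - 63.2) / (218.218 - 68.1994) = 0.149982 MPa*m^0.5
sigma0 = sigma1 - k/sqrt(d1) = 85.7 - 0.149982*218.218 = 52.9713 MPa
sigma_y(d3) = 52.9713 + 0.149982 / sqrt(3.4e-05) = 78.69 MPa


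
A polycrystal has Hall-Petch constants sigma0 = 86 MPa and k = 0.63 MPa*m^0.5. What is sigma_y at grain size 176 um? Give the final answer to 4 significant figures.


sigma_y = sigma0 + k / sqrt(d)
d = 176 um = 1.76e-04 m
sigma_y = 86 + 0.63 / sqrt(1.76e-04)
sigma_y = 133.5 MPa


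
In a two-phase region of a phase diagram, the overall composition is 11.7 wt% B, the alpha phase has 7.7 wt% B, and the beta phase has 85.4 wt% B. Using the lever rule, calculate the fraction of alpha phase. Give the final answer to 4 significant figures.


f_alpha = (C_beta - C0) / (C_beta - C_alpha)
f_alpha = (85.4 - 11.7) / (85.4 - 7.7)
f_alpha = 0.9485


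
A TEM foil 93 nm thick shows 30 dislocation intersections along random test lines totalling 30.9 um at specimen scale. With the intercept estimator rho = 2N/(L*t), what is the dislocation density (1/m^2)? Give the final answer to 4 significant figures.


rho = 2N / (L * t)
L = 30.9 um = 3.09e-05 m, t = 93 nm = 9.3e-08 m
rho = 2 * 30 / (3.09e-05 * 9.3e-08)
rho = 2.088e+13 1/m^2


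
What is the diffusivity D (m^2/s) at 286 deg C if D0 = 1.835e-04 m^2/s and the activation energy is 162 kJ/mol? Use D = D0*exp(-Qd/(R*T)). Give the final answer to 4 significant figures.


D = D0 * exp(-Qd / (R*T))
T = 559.15 K
D = 1.835e-04 * exp(-162e3 / (8.314 * 559.15))
D = 1.347e-19 m^2/s


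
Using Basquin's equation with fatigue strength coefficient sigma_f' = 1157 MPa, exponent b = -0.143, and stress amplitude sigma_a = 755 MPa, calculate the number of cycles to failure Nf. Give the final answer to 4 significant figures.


sigma_a = sigma_f' * (2*Nf)^b
2*Nf = (sigma_a / sigma_f')^(1/b)
2*Nf = (755 / 1157)^(1/-0.143)
2*Nf = 19.7883
Nf = 9.894 cycles
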